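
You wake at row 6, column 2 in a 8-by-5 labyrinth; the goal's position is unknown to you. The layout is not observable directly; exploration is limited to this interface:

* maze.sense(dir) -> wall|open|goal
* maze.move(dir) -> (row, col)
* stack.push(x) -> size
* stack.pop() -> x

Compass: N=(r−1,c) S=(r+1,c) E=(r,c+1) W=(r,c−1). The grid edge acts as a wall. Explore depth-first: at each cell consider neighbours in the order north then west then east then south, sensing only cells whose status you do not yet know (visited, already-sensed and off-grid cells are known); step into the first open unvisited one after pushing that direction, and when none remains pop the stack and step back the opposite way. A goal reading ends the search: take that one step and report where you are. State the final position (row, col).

Then sense using north, and see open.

Next I call push using north, and see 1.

Invoking move using north, which returns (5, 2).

I use sense using north, and get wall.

I call sense using west, → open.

I call push using west, which returns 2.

Calling move using west, giving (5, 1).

Now I run sense using north, and get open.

Now I run push using north, and see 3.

I run move using north, : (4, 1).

Now I run sense using north, giving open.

I call push using north, : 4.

I run move using north, and observe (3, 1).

I call sense using north, — result: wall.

I try sense using west, — result: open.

Now I run push using west, and get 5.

I run move using west, and see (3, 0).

I invoke sense using north, yielding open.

I run push using north, — result: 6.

Next I call move using north, and get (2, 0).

I invoke sense using north, : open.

I run push using north, which returns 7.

Invoking move using north, giving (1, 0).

Invoking sense using north, and get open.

Next I call push using north, giving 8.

Then move using north, giving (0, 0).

I run sense using east, — result: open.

I invoke push using east, and see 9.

Invoking move using east, → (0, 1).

Now I run sense using east, → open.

I invoke push using east, → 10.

I invoke move using east, giving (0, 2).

I run sense using east, → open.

Now I run push using east, which returns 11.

Invoking move using east, and observe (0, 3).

I invoke sense using east, — result: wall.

Invoking sense using south, which returns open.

Using push using south, and see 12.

I use move using south, which returns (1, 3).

I try sense using west, and get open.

Then push using west, and get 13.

Using move using west, — result: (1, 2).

Using sense using west, : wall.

Then sense using south, which returns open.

Now I run push using south, → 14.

I run move using south, which returns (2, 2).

I try sense using east, and observe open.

Using push using east, — result: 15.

Invoking move using east, and get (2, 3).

Now I run sense using east, — result: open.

Calling push using east, giving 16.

Then move using east, — result: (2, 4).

Next I call sense using north, and see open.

Calling push using north, and get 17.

Then move using north, and get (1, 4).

Invoking pop(), → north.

I run move using south, — result: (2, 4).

I try sense using south, : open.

I call push using south, and see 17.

Next I call move using south, which returns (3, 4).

Next I call sense using west, which returns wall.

Calling sense using south, — result: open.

Using push using south, and see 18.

Calling move using south, → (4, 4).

Calling sense using west, : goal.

Next I call move using west, which returns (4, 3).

Answer: (4, 3)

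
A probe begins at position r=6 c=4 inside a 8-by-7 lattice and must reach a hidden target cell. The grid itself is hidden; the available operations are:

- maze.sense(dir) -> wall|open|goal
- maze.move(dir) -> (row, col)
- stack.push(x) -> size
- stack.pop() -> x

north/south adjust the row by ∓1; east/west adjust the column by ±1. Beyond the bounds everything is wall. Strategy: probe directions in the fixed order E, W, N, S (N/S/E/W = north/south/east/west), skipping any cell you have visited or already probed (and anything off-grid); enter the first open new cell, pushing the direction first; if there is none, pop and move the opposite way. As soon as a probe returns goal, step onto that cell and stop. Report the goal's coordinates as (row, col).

→ maze.sense(dir='east')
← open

→ stack.push(x='east')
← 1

→ maze.move(dir='east')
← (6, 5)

→ maze.sense(dir='east')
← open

→ stack.push(x='east')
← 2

→ maze.move(dir='east')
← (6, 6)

→ maze.sense(dir='north')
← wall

→ maze.sense(dir='south')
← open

→ stack.push(x='south')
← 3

→ maze.move(dir='south')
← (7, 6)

→ maze.sense(dir='west')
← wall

→ stack.pop()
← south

→ maze.move(dir='north')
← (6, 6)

→ stack.pop()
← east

→ maze.move(dir='west')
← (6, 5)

→ maze.sense(dir='north')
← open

→ stack.push(x='north')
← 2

→ maze.move(dir='north')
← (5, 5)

→ maze.sense(dir='west')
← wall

→ maze.sense(dir='north')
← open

→ stack.push(x='north')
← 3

→ maze.move(dir='north')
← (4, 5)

→ maze.sense(dir='east')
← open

→ stack.push(x='east')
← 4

→ maze.move(dir='east')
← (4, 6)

→ maze.sense(dir='north')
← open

→ stack.push(x='north')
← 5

→ maze.move(dir='north')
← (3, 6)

→ maze.sense(dir='west')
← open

→ stack.push(x='west')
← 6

→ maze.move(dir='west')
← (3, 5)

→ maze.sense(dir='west')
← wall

→ maze.sense(dir='north')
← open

→ stack.push(x='north')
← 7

→ maze.move(dir='north')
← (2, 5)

→ maze.sense(dir='east')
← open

→ stack.push(x='east')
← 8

→ maze.move(dir='east')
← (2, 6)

→ maze.sense(dir='north')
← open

→ stack.push(x='north')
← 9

→ maze.move(dir='north')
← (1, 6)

→ maze.sense(dir='west')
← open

→ stack.push(x='west')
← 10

→ maze.move(dir='west')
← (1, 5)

→ maze.sense(dir='west')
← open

→ stack.push(x='west')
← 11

→ maze.move(dir='west')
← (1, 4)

→ maze.sense(dir='west')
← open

→ stack.push(x='west')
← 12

→ maze.move(dir='west')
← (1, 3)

→ maze.sense(dir='west')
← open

→ stack.push(x='west')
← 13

→ maze.move(dir='west')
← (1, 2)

→ maze.sense(dir='west')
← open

→ stack.push(x='west')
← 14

→ maze.move(dir='west')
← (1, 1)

→ maze.sense(dir='west')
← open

→ stack.push(x='west')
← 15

→ maze.move(dir='west')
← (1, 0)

→ maze.sense(dir='north')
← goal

→ maze.move(dir='north')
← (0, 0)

Answer: (0, 0)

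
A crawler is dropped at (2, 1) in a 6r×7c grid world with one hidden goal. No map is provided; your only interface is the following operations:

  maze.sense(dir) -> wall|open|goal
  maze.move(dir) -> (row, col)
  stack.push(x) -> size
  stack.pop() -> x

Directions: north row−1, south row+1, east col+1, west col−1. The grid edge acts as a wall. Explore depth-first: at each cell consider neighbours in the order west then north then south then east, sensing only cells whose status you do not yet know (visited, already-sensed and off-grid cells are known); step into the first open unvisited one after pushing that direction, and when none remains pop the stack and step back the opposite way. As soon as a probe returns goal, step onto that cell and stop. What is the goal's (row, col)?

I invoke maze.sense on dir=west, and see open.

I call stack.push on x=west, : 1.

I use maze.move on dir=west, → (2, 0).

Using maze.sense on dir=north, yielding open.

I call stack.push on x=north, — result: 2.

Next I call maze.move on dir=north, and see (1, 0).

I run maze.sense on dir=north, giving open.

Now I run stack.push on x=north, giving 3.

I try maze.move on dir=north, : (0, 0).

I call maze.sense on dir=east, giving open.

Then stack.push on x=east, yielding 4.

Using maze.move on dir=east, yielding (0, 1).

I run maze.sense on dir=south, and get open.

I run stack.push on x=south, — result: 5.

Then maze.move on dir=south, which returns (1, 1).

Calling maze.sense on dir=east, giving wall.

I invoke stack.pop(), yielding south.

Invoking maze.move on dir=north, and observe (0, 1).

Calling maze.sense on dir=east, yielding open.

I try stack.push on x=east, and see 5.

I run maze.move on dir=east, : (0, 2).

Invoking maze.sense on dir=east, : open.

Calling stack.push on x=east, : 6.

I call maze.move on dir=east, and observe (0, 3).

Invoking maze.sense on dir=south, giving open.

I use stack.push on x=south, giving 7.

I try maze.move on dir=south, — result: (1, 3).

Now I run maze.sense on dir=south, and get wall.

I call maze.sense on dir=east, : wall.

I try stack.pop(), giving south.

Invoking maze.move on dir=north, and observe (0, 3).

I call maze.sense on dir=east, and see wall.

I call stack.pop, : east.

Now I run maze.move on dir=west, — result: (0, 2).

I run stack.pop, and observe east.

I run maze.move on dir=west, — result: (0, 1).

Using stack.pop(), giving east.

I run maze.move on dir=west, — result: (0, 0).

I try stack.pop, → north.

I use maze.move on dir=south, giving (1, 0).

Invoking stack.pop(), and observe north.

Invoking maze.move on dir=south, yielding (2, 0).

Now I run maze.sense on dir=south, and get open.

I run stack.push on x=south, and see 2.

I invoke maze.move on dir=south, which returns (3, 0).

I use maze.sense on dir=south, and observe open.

I run stack.push on x=south, giving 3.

I run maze.move on dir=south, which returns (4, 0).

Now I run maze.sense on dir=south, and observe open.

Then stack.push on x=south, which returns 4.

I invoke maze.move on dir=south, which returns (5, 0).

Calling maze.sense on dir=east, which returns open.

Next I call stack.push on x=east, yielding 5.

Now I run maze.move on dir=east, and observe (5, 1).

Invoking maze.sense on dir=north, and observe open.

I use stack.push on x=north, : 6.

Then maze.move on dir=north, → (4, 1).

Next I call maze.sense on dir=north, and observe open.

Invoking stack.push on x=north, → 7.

I call maze.move on dir=north, : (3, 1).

Calling maze.sense on dir=east, — result: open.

Now I run stack.push on x=east, and observe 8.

Now I run maze.move on dir=east, : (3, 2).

I run maze.sense on dir=north, and see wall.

Invoking maze.sense on dir=south, → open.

Invoking stack.push on x=south, yielding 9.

I call maze.move on dir=south, yielding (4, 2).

Then maze.sense on dir=south, which returns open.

I run stack.push on x=south, → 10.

Next I call maze.move on dir=south, and get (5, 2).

I try maze.sense on dir=east, — result: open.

Invoking stack.push on x=east, : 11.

I try maze.move on dir=east, — result: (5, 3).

Then maze.sense on dir=north, and see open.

I use stack.push on x=north, yielding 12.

Now I run maze.move on dir=north, and observe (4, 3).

I invoke maze.sense on dir=north, giving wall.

I run maze.sense on dir=east, which returns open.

Now I run stack.push on x=east, and observe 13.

Invoking maze.move on dir=east, yielding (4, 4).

Invoking maze.sense on dir=north, which returns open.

Next I call stack.push on x=north, giving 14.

I invoke maze.move on dir=north, and see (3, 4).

Using maze.sense on dir=north, : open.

I invoke stack.push on x=north, giving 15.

Next I call maze.move on dir=north, : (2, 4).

I invoke maze.sense on dir=east, → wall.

Calling stack.pop(), giving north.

Next I call maze.move on dir=south, and see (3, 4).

Next I call maze.sense on dir=east, → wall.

Calling stack.pop(), yielding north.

I use maze.move on dir=south, which returns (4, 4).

I run maze.sense on dir=south, : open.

I run stack.push on x=south, and get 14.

I use maze.move on dir=south, → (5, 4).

Calling maze.sense on dir=east, yielding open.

Invoking stack.push on x=east, which returns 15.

Invoking maze.move on dir=east, yielding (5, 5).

I try maze.sense on dir=north, yielding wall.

Next I call maze.sense on dir=east, giving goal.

Using maze.move on dir=east, → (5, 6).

Answer: (5, 6)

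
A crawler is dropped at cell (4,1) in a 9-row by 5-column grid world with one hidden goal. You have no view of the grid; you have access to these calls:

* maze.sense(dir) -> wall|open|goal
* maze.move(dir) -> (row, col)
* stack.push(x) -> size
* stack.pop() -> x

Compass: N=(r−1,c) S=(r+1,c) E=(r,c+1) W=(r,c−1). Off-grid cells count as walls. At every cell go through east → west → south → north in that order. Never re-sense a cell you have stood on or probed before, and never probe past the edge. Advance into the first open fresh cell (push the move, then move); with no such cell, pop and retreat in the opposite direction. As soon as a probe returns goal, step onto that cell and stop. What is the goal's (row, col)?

Step: maze.sense[dir→east]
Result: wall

Step: maze.sense[dir→west]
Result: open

Step: stack.push[x→west]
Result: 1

Step: maze.move[dir→west]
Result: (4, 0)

Step: maze.sense[dir→south]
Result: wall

Step: maze.sense[dir→north]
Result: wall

Step: stack.pop[]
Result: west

Step: maze.move[dir→east]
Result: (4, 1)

Step: maze.sense[dir→south]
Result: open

Step: stack.push[x→south]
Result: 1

Step: maze.move[dir→south]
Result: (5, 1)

Step: maze.sense[dir→east]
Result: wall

Step: maze.sense[dir→south]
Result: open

Step: stack.push[x→south]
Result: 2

Step: maze.move[dir→south]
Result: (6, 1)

Step: maze.sense[dir→east]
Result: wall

Step: maze.sense[dir→west]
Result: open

Step: stack.push[x→west]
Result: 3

Step: maze.move[dir→west]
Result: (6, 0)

Step: maze.sense[dir→south]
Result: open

Step: stack.push[x→south]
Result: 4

Step: maze.move[dir→south]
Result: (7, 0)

Step: maze.sense[dir→east]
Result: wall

Step: maze.sense[dir→south]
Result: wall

Step: stack.pop[]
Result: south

Step: maze.move[dir→north]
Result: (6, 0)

Step: stack.pop[]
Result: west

Step: maze.move[dir→east]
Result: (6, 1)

Step: stack.pop[]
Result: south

Step: maze.move[dir→north]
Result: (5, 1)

Step: stack.pop[]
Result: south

Step: maze.move[dir→north]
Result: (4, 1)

Step: maze.sense[dir→north]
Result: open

Step: stack.push[x→north]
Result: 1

Step: maze.move[dir→north]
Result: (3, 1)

Step: maze.sense[dir→east]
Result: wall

Step: maze.sense[dir→north]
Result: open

Step: stack.push[x→north]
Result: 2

Step: maze.move[dir→north]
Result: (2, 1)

Step: maze.sense[dir→east]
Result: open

Step: stack.push[x→east]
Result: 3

Step: maze.move[dir→east]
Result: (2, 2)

Step: maze.sense[dir→east]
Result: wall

Step: maze.sense[dir→north]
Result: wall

Step: stack.pop[]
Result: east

Step: maze.move[dir→west]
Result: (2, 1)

Step: maze.sense[dir→west]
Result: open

Step: stack.push[x→west]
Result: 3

Step: maze.move[dir→west]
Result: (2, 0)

Step: maze.sense[dir→north]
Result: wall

Step: stack.pop[]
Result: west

Step: maze.move[dir→east]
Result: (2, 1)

Step: maze.sense[dir→north]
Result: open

Step: stack.push[x→north]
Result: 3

Step: maze.move[dir→north]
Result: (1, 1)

Step: maze.sense[dir→north]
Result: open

Step: stack.push[x→north]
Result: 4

Step: maze.move[dir→north]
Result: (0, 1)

Step: maze.sense[dir→east]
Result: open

Step: stack.push[x→east]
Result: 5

Step: maze.move[dir→east]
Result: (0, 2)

Step: maze.sense[dir→east]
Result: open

Step: stack.push[x→east]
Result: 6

Step: maze.move[dir→east]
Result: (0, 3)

Step: maze.sense[dir→east]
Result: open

Step: stack.push[x→east]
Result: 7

Step: maze.move[dir→east]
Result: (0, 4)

Step: maze.sense[dir→south]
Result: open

Step: stack.push[x→south]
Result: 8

Step: maze.move[dir→south]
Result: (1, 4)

Step: maze.sense[dir→west]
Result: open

Step: stack.push[x→west]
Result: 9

Step: maze.move[dir→west]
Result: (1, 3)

Step: stack.pop[]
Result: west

Step: maze.move[dir→east]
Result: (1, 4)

Step: maze.sense[dir→south]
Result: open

Step: stack.push[x→south]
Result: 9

Step: maze.move[dir→south]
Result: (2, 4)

Step: maze.sense[dir→south]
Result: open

Step: stack.push[x→south]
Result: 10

Step: maze.move[dir→south]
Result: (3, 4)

Step: maze.sense[dir→west]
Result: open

Step: stack.push[x→west]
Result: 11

Step: maze.move[dir→west]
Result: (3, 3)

Step: maze.sense[dir→south]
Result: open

Step: stack.push[x→south]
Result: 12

Step: maze.move[dir→south]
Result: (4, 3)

Step: maze.sense[dir→east]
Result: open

Step: stack.push[x→east]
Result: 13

Step: maze.move[dir→east]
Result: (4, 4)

Step: maze.sense[dir→south]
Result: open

Step: stack.push[x→south]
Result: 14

Step: maze.move[dir→south]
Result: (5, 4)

Step: maze.sense[dir→west]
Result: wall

Step: maze.sense[dir→south]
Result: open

Step: stack.push[x→south]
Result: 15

Step: maze.move[dir→south]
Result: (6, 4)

Step: maze.sense[dir→west]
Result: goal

Step: maze.move[dir→west]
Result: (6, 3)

Answer: (6, 3)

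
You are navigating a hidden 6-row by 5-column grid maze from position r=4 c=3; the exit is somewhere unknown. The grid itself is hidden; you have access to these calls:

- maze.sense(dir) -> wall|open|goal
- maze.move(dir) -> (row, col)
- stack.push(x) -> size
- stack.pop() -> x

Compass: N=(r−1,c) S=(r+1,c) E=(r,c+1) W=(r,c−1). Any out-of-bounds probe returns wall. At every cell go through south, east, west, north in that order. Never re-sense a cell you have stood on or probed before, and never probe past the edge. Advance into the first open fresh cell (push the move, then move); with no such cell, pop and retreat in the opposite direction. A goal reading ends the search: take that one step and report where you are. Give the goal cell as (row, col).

>>> maze.sense dir: south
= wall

>>> maze.sense dir: east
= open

>>> stack.push x: east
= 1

>>> maze.move dir: east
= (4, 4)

>>> maze.sense dir: south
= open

>>> stack.push x: south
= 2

>>> maze.move dir: south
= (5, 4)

>>> stack.pop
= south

>>> maze.move dir: north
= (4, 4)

>>> maze.sense dir: north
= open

>>> stack.push x: north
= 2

>>> maze.move dir: north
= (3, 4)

>>> maze.sense dir: west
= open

>>> stack.push x: west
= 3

>>> maze.move dir: west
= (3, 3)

>>> maze.sense dir: west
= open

>>> stack.push x: west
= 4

>>> maze.move dir: west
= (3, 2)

>>> maze.sense dir: south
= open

>>> stack.push x: south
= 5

>>> maze.move dir: south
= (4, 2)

>>> maze.sense dir: south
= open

>>> stack.push x: south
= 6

>>> maze.move dir: south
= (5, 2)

>>> maze.sense dir: west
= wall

>>> stack.pop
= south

>>> maze.move dir: north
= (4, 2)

>>> maze.sense dir: west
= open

>>> stack.push x: west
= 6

>>> maze.move dir: west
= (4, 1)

>>> maze.sense dir: west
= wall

>>> maze.sense dir: north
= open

>>> stack.push x: north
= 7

>>> maze.move dir: north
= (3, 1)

>>> maze.sense dir: west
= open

>>> stack.push x: west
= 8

>>> maze.move dir: west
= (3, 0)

>>> maze.sense dir: north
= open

>>> stack.push x: north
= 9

>>> maze.move dir: north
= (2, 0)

>>> maze.sense dir: east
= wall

>>> maze.sense dir: north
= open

>>> stack.push x: north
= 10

>>> maze.move dir: north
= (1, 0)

>>> maze.sense dir: east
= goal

>>> maze.move dir: east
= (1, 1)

Answer: (1, 1)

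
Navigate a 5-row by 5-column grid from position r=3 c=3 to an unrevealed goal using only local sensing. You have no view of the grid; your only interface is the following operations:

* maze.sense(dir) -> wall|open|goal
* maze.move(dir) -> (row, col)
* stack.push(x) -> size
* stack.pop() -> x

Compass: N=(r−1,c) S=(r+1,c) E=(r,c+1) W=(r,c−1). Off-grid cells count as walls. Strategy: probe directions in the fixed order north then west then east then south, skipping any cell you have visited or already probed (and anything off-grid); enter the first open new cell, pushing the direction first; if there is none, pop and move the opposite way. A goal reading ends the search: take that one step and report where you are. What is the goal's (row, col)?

~$ maze.sense north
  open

~$ stack.push north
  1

~$ maze.move north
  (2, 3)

~$ maze.sense north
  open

~$ stack.push north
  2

~$ maze.move north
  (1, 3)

~$ maze.sense north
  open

~$ stack.push north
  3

~$ maze.move north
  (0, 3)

~$ maze.sense west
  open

~$ stack.push west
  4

~$ maze.move west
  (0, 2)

~$ maze.sense west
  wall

~$ maze.sense south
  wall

~$ stack.pop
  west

~$ maze.move east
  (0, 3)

~$ maze.sense east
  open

~$ stack.push east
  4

~$ maze.move east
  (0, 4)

~$ maze.sense south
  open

~$ stack.push south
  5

~$ maze.move south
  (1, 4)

~$ maze.sense south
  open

~$ stack.push south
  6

~$ maze.move south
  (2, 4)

~$ maze.sense south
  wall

~$ stack.pop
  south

~$ maze.move north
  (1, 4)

~$ stack.pop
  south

~$ maze.move north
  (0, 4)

~$ stack.pop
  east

~$ maze.move west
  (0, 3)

~$ stack.pop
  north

~$ maze.move south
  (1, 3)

~$ stack.pop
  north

~$ maze.move south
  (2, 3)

~$ maze.sense west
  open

~$ stack.push west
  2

~$ maze.move west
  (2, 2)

~$ maze.sense west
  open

~$ stack.push west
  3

~$ maze.move west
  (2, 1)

~$ maze.sense north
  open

~$ stack.push north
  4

~$ maze.move north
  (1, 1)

~$ maze.sense west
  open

~$ stack.push west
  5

~$ maze.move west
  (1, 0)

~$ maze.sense north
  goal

~$ maze.move north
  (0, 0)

Answer: (0, 0)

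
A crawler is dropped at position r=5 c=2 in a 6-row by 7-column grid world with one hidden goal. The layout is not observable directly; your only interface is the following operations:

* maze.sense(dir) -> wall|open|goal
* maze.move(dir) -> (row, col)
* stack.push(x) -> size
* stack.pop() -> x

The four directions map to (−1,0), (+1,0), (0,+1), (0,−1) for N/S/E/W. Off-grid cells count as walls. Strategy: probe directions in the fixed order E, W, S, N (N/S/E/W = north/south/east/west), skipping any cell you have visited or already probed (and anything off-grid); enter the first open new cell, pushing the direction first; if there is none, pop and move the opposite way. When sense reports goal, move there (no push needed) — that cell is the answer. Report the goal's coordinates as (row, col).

% 1. sense(dir→east) -> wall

% 2. sense(dir→west) -> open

% 3. push(x→west) -> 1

% 4. move(dir→west) -> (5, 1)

% 5. sense(dir→west) -> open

% 6. push(x→west) -> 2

% 7. move(dir→west) -> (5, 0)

% 8. sense(dir→north) -> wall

% 9. pop() -> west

% 10. move(dir→east) -> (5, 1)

% 11. sense(dir→north) -> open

% 12. push(x→north) -> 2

% 13. move(dir→north) -> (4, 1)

% 14. sense(dir→east) -> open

% 15. push(x→east) -> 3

% 16. move(dir→east) -> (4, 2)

% 17. sense(dir→east) -> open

% 18. push(x→east) -> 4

% 19. move(dir→east) -> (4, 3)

% 20. sense(dir→east) -> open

% 21. push(x→east) -> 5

% 22. move(dir→east) -> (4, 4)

% 23. sense(dir→east) -> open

% 24. push(x→east) -> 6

% 25. move(dir→east) -> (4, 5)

% 26. sense(dir→east) -> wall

% 27. sense(dir→south) -> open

% 28. push(x→south) -> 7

% 29. move(dir→south) -> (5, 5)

% 30. sense(dir→east) -> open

% 31. push(x→east) -> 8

% 32. move(dir→east) -> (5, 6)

% 33. pop() -> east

% 34. move(dir→west) -> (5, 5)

% 35. sense(dir→west) -> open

% 36. push(x→west) -> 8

% 37. move(dir→west) -> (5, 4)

% 38. pop() -> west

% 39. move(dir→east) -> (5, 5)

% 40. pop() -> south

% 41. move(dir→north) -> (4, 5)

% 42. sense(dir→north) -> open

% 43. push(x→north) -> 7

% 44. move(dir→north) -> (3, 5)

% 45. sense(dir→east) -> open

% 46. push(x→east) -> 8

% 47. move(dir→east) -> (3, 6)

% 48. sense(dir→north) -> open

% 49. push(x→north) -> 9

% 50. move(dir→north) -> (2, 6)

% 51. sense(dir→west) -> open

% 52. push(x→west) -> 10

% 53. move(dir→west) -> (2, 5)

% 54. sense(dir→west) -> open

% 55. push(x→west) -> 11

% 56. move(dir→west) -> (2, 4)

% 57. sense(dir→west) -> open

% 58. push(x→west) -> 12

% 59. move(dir→west) -> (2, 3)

% 60. sense(dir→west) -> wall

% 61. sense(dir→south) -> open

% 62. push(x→south) -> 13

% 63. move(dir→south) -> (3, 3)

% 64. sense(dir→east) -> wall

% 65. sense(dir→west) -> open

% 66. push(x→west) -> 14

% 67. move(dir→west) -> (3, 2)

% 68. sense(dir→west) -> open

% 69. push(x→west) -> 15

% 70. move(dir→west) -> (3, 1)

% 71. sense(dir→west) -> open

% 72. push(x→west) -> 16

% 73. move(dir→west) -> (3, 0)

% 74. sense(dir→north) -> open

% 75. push(x→north) -> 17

% 76. move(dir→north) -> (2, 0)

% 77. sense(dir→east) -> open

% 78. push(x→east) -> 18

% 79. move(dir→east) -> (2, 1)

% 80. sense(dir→north) -> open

% 81. push(x→north) -> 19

% 82. move(dir→north) -> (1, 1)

% 83. sense(dir→east) -> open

% 84. push(x→east) -> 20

% 85. move(dir→east) -> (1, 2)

% 86. sense(dir→east) -> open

% 87. push(x→east) -> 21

% 88. move(dir→east) -> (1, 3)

% 89. sense(dir→east) -> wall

% 90. sense(dir→north) -> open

% 91. push(x→north) -> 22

% 92. move(dir→north) -> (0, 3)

% 93. sense(dir→east) -> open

% 94. push(x→east) -> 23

% 95. move(dir→east) -> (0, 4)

% 96. sense(dir→east) -> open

% 97. push(x→east) -> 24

% 98. move(dir→east) -> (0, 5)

% 99. sense(dir→east) -> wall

% 100. sense(dir→south) -> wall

% 101. pop() -> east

% 102. move(dir→west) -> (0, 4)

% 103. pop() -> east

% 104. move(dir→west) -> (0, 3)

% 105. sense(dir→west) -> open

% 106. push(x→west) -> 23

% 107. move(dir→west) -> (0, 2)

% 108. sense(dir→west) -> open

% 109. push(x→west) -> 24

% 110. move(dir→west) -> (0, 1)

% 111. sense(dir→west) -> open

% 112. push(x→west) -> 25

% 113. move(dir→west) -> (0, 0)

% 114. sense(dir→south) -> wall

% 115. pop() -> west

% 116. move(dir→east) -> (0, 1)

% 117. pop() -> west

% 118. move(dir→east) -> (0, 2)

% 119. pop() -> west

% 120. move(dir→east) -> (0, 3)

% 121. pop() -> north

% 122. move(dir→south) -> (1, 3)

% 123. pop() -> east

% 124. move(dir→west) -> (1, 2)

% 125. pop() -> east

% 126. move(dir→west) -> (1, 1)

% 127. pop() -> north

% 128. move(dir→south) -> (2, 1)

% 129. pop() -> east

% 130. move(dir→west) -> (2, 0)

% 131. pop() -> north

% 132. move(dir→south) -> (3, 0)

% 133. pop() -> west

% 134. move(dir→east) -> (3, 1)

% 135. pop() -> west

% 136. move(dir→east) -> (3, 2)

% 137. pop() -> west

% 138. move(dir→east) -> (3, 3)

% 139. pop() -> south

% 140. move(dir→north) -> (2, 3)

% 141. pop() -> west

% 142. move(dir→east) -> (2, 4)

% 143. pop() -> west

% 144. move(dir→east) -> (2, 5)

% 145. pop() -> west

% 146. move(dir→east) -> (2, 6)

% 147. sense(dir→north) -> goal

% 148. move(dir→north) -> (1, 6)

Answer: (1, 6)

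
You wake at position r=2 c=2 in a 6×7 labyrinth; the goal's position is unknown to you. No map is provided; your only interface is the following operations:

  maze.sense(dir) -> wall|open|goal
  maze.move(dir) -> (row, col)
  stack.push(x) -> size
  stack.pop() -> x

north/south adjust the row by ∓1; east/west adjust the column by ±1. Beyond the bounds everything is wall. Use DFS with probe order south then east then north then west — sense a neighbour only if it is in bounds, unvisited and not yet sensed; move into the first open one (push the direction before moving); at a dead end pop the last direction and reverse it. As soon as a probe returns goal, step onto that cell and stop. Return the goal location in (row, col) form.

I call maze.sense using dir=south, and observe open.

I run stack.push using x=south, yielding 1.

Next I call maze.move using dir=south, and see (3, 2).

Invoking maze.sense using dir=south, : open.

Now I run stack.push using x=south, which returns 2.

I call maze.move using dir=south, which returns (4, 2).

I call maze.sense using dir=south, and see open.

I use stack.push using x=south, giving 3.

Invoking maze.move using dir=south, — result: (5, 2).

Calling maze.sense using dir=east, → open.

Then stack.push using x=east, and see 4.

Next I call maze.move using dir=east, and observe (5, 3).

Then maze.sense using dir=east, and see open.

I run stack.push using x=east, : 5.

Calling maze.move using dir=east, and observe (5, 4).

I try maze.sense using dir=east, and observe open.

I call stack.push using x=east, — result: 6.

Using maze.move using dir=east, : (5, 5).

Using maze.sense using dir=east, giving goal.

I try maze.move using dir=east, and observe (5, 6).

Answer: (5, 6)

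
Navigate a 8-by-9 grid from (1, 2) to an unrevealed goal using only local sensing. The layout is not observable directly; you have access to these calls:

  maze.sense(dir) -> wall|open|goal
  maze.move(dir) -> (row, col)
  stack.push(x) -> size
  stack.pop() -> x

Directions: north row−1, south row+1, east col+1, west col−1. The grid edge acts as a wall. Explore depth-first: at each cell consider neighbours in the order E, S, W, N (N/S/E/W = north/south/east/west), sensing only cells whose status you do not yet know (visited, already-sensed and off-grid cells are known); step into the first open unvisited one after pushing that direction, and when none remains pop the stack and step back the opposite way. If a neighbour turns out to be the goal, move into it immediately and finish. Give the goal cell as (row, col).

Invoking sense using dir=east, and get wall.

Invoking sense using dir=south, which returns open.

I try push using x=south, and get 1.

Calling move using dir=south, yielding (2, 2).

Then sense using dir=east, which returns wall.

I call sense using dir=south, and get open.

Invoking push using x=south, : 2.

I use move using dir=south, and get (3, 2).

I call sense using dir=east, : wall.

I try sense using dir=south, and observe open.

Next I call push using x=south, which returns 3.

I use move using dir=south, and get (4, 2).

I use sense using dir=east, and observe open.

I call push using x=east, yielding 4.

Using move using dir=east, → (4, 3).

Using sense using dir=east, and see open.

I call push using x=east, → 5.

Invoking move using dir=east, yielding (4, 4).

Calling sense using dir=east, and get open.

I try push using x=east, giving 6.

Using move using dir=east, which returns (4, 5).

Using sense using dir=east, and get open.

Invoking push using x=east, which returns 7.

I use move using dir=east, giving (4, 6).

Calling sense using dir=east, → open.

Using push using x=east, → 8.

Using move using dir=east, and see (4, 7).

I try sense using dir=east, : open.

Then push using x=east, → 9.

Calling move using dir=east, — result: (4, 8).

I try sense using dir=south, and observe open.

I invoke push using x=south, which returns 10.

Now I run move using dir=south, yielding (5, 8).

Using sense using dir=south, and observe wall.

I run sense using dir=west, : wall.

I invoke pop(), → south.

I use move using dir=north, → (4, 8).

Then sense using dir=north, yielding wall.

Invoking pop, giving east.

Next I call move using dir=west, yielding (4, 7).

Invoking sense using dir=north, giving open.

Invoking push using x=north, → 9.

I try move using dir=north, and see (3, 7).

I use sense using dir=west, giving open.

Invoking push using x=west, → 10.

Invoking move using dir=west, and get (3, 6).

Using sense using dir=west, and get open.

I call push using x=west, giving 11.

I run move using dir=west, giving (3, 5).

I invoke sense using dir=west, and see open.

I run push using x=west, and get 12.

I call move using dir=west, and see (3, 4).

I invoke sense using dir=north, and see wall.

Next I call pop, which returns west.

I call move using dir=east, which returns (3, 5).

I invoke sense using dir=north, and get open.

Now I run push using x=north, which returns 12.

I run move using dir=north, giving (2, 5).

Invoking sense using dir=east, and see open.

Now I run push using x=east, and observe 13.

I invoke move using dir=east, and see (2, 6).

Then sense using dir=east, and see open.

Now I run push using x=east, and observe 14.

I use move using dir=east, : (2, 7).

I call sense using dir=east, which returns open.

I try push using x=east, giving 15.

Invoking move using dir=east, and observe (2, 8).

I run sense using dir=north, and see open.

I invoke push using x=north, and get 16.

Now I run move using dir=north, giving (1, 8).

I run sense using dir=west, → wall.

Then sense using dir=north, and observe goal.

Calling move using dir=north, which returns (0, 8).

Answer: (0, 8)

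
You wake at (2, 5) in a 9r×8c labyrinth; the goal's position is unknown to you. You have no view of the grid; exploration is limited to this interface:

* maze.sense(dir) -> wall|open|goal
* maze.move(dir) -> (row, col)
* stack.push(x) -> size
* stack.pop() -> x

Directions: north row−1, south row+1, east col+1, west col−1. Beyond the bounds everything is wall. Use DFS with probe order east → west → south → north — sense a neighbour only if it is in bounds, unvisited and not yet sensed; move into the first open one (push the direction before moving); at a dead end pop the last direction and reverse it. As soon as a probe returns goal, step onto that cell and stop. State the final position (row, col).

Action: maze.sense[east]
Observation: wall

Action: maze.sense[west]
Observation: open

Action: stack.push[west]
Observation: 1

Action: maze.move[west]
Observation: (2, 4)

Action: maze.sense[west]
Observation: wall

Action: maze.sense[south]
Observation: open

Action: stack.push[south]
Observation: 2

Action: maze.move[south]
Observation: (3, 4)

Action: maze.sense[east]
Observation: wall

Action: maze.sense[west]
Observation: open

Action: stack.push[west]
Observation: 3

Action: maze.move[west]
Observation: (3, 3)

Action: maze.sense[west]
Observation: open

Action: stack.push[west]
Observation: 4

Action: maze.move[west]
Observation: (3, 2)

Action: maze.sense[west]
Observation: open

Action: stack.push[west]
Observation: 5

Action: maze.move[west]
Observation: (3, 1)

Action: maze.sense[west]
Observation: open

Action: stack.push[west]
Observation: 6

Action: maze.move[west]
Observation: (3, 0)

Action: maze.sense[south]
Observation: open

Action: stack.push[south]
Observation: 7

Action: maze.move[south]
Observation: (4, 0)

Action: maze.sense[east]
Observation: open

Action: stack.push[east]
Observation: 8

Action: maze.move[east]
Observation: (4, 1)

Action: maze.sense[east]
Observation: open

Action: stack.push[east]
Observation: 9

Action: maze.move[east]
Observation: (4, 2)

Action: maze.sense[east]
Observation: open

Action: stack.push[east]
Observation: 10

Action: maze.move[east]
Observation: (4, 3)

Action: maze.sense[east]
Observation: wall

Action: maze.sense[south]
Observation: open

Action: stack.push[south]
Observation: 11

Action: maze.move[south]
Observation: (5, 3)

Action: maze.sense[east]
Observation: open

Action: stack.push[east]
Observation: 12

Action: maze.move[east]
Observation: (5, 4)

Action: maze.sense[east]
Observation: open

Action: stack.push[east]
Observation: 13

Action: maze.move[east]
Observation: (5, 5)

Action: maze.sense[east]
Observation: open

Action: stack.push[east]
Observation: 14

Action: maze.move[east]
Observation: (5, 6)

Action: maze.sense[east]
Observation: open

Action: stack.push[east]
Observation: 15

Action: maze.move[east]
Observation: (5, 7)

Action: maze.sense[south]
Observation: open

Action: stack.push[south]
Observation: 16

Action: maze.move[south]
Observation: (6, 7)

Action: maze.sense[west]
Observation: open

Action: stack.push[west]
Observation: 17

Action: maze.move[west]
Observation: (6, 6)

Action: maze.sense[west]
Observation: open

Action: stack.push[west]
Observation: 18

Action: maze.move[west]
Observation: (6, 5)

Action: maze.sense[west]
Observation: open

Action: stack.push[west]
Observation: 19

Action: maze.move[west]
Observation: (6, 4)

Action: maze.sense[west]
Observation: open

Action: stack.push[west]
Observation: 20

Action: maze.move[west]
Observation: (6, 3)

Action: maze.sense[west]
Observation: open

Action: stack.push[west]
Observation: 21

Action: maze.move[west]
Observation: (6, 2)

Action: maze.sense[west]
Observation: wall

Action: maze.sense[south]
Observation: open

Action: stack.push[south]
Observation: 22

Action: maze.move[south]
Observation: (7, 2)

Action: maze.sense[east]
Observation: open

Action: stack.push[east]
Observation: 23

Action: maze.move[east]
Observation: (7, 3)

Action: maze.sense[east]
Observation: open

Action: stack.push[east]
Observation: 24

Action: maze.move[east]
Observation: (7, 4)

Action: maze.sense[east]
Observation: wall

Action: maze.sense[south]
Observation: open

Action: stack.push[south]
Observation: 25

Action: maze.move[south]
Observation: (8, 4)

Action: maze.sense[east]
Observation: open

Action: stack.push[east]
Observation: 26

Action: maze.move[east]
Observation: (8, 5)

Action: maze.sense[east]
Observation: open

Action: stack.push[east]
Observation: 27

Action: maze.move[east]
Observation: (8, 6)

Action: maze.sense[east]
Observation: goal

Action: maze.move[east]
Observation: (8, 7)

Answer: (8, 7)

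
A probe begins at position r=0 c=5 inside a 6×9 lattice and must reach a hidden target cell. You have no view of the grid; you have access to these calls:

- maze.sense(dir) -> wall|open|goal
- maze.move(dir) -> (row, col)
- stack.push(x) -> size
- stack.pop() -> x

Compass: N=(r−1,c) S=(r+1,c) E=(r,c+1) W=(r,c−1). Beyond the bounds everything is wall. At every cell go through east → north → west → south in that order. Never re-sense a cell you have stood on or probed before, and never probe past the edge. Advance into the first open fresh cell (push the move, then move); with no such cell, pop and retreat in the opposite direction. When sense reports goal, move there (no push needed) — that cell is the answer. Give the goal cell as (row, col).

→ sense(dir='east')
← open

→ push(x='east')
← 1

→ move(dir='east')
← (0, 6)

→ sense(dir='east')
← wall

→ sense(dir='south')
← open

→ push(x='south')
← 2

→ move(dir='south')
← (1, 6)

→ sense(dir='east')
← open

→ push(x='east')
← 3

→ move(dir='east')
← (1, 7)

→ sense(dir='east')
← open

→ push(x='east')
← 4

→ move(dir='east')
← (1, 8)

→ sense(dir='north')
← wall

→ sense(dir='south')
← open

→ push(x='south')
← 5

→ move(dir='south')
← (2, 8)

→ sense(dir='west')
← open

→ push(x='west')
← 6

→ move(dir='west')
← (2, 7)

→ sense(dir='west')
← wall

→ sense(dir='south')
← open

→ push(x='south')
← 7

→ move(dir='south')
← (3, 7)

→ sense(dir='east')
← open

→ push(x='east')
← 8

→ move(dir='east')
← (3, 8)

→ sense(dir='south')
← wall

→ pop()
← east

→ move(dir='west')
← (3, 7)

→ sense(dir='west')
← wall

→ sense(dir='south')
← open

→ push(x='south')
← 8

→ move(dir='south')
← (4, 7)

→ sense(dir='west')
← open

→ push(x='west')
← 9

→ move(dir='west')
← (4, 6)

→ sense(dir='west')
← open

→ push(x='west')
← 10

→ move(dir='west')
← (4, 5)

→ sense(dir='north')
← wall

→ sense(dir='west')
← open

→ push(x='west')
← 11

→ move(dir='west')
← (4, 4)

→ sense(dir='north')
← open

→ push(x='north')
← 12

→ move(dir='north')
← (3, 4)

→ sense(dir='north')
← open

→ push(x='north')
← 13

→ move(dir='north')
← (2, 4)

→ sense(dir='east')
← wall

→ sense(dir='north')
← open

→ push(x='north')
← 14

→ move(dir='north')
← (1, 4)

→ sense(dir='east')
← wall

→ sense(dir='north')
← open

→ push(x='north')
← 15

→ move(dir='north')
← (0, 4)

→ sense(dir='west')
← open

→ push(x='west')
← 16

→ move(dir='west')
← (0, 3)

→ sense(dir='west')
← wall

→ sense(dir='south')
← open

→ push(x='south')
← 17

→ move(dir='south')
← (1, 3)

→ sense(dir='west')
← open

→ push(x='west')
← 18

→ move(dir='west')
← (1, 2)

→ sense(dir='west')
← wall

→ sense(dir='south')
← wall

→ pop()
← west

→ move(dir='east')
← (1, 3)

→ sense(dir='south')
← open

→ push(x='south')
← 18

→ move(dir='south')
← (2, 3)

→ sense(dir='south')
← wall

→ pop()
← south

→ move(dir='north')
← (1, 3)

→ pop()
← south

→ move(dir='north')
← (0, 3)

→ pop()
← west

→ move(dir='east')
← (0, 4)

→ pop()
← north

→ move(dir='south')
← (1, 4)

→ pop()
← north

→ move(dir='south')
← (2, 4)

→ pop()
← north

→ move(dir='south')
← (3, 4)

→ pop()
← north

→ move(dir='south')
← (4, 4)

→ sense(dir='west')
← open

→ push(x='west')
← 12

→ move(dir='west')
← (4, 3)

→ sense(dir='west')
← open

→ push(x='west')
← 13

→ move(dir='west')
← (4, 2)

→ sense(dir='north')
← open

→ push(x='north')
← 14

→ move(dir='north')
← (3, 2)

→ sense(dir='west')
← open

→ push(x='west')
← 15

→ move(dir='west')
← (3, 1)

→ sense(dir='north')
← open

→ push(x='north')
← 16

→ move(dir='north')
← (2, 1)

→ sense(dir='west')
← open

→ push(x='west')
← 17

→ move(dir='west')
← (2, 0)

→ sense(dir='north')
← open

→ push(x='north')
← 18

→ move(dir='north')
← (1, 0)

→ sense(dir='north')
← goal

→ move(dir='north')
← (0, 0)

Answer: (0, 0)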